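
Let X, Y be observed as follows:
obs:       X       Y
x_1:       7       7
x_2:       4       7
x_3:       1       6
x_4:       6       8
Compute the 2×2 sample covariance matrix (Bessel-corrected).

Step 1 — column means:
  mean(X) = (7 + 4 + 1 + 6) / 4 = 18/4 = 4.5
  mean(Y) = (7 + 7 + 6 + 8) / 4 = 28/4 = 7

Step 2 — sample covariance S[i,j] = (1/(n-1)) · Σ_k (x_{k,i} - mean_i) · (x_{k,j} - mean_j), with n-1 = 3.
  S[X,X] = ((2.5)·(2.5) + (-0.5)·(-0.5) + (-3.5)·(-3.5) + (1.5)·(1.5)) / 3 = 21/3 = 7
  S[X,Y] = ((2.5)·(0) + (-0.5)·(0) + (-3.5)·(-1) + (1.5)·(1)) / 3 = 5/3 = 1.6667
  S[Y,Y] = ((0)·(0) + (0)·(0) + (-1)·(-1) + (1)·(1)) / 3 = 2/3 = 0.6667

S is symmetric (S[j,i] = S[i,j]). Assembling:

S = [[7, 1.6667],
 [1.6667, 0.6667]]


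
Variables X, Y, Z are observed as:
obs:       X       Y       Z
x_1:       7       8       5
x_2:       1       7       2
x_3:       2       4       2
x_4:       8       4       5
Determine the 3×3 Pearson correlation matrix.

Step 1 — column means:
  mean(X) = (7 + 1 + 2 + 8) / 4 = 18/4 = 4.5
  mean(Y) = (8 + 7 + 4 + 4) / 4 = 23/4 = 5.75
  mean(Z) = (5 + 2 + 2 + 5) / 4 = 14/4 = 3.5

Step 2 — sample variances and covariances s[i,j] = (1/(n-1)) · Σ_k (x_{k,i} - mean_i) · (x_{k,j} - mean_j), with n-1 = 3:
  s[X,X] = ((2.5)·(2.5) + (-3.5)·(-3.5) + (-2.5)·(-2.5) + (3.5)·(3.5)) / 3 = 37/3 = 12.3333
  s[X,Y] = ((2.5)·(2.25) + (-3.5)·(1.25) + (-2.5)·(-1.75) + (3.5)·(-1.75)) / 3 = -0.5/3 = -0.1667
  s[X,Z] = ((2.5)·(1.5) + (-3.5)·(-1.5) + (-2.5)·(-1.5) + (3.5)·(1.5)) / 3 = 18/3 = 6
  s[Y,Y] = ((2.25)·(2.25) + (1.25)·(1.25) + (-1.75)·(-1.75) + (-1.75)·(-1.75)) / 3 = 12.75/3 = 4.25
  s[Y,Z] = ((2.25)·(1.5) + (1.25)·(-1.5) + (-1.75)·(-1.5) + (-1.75)·(1.5)) / 3 = 1.5/3 = 0.5
  s[Z,Z] = ((1.5)·(1.5) + (-1.5)·(-1.5) + (-1.5)·(-1.5) + (1.5)·(1.5)) / 3 = 9/3 = 3
  Sample standard deviations s_i = √(s[i,i]):
  s(X) = √(12.3333) = 3.5119
  s(Y) = √(4.25) = 2.0616
  s(Z) = √(3) = 1.7321

Step 3 — r_{ij} = s_{ij} / (s_i · s_j):
  r[X,X] = 1 (diagonal).
  r[X,Y] = -0.1667 / (3.5119 · 2.0616) = -0.1667 / 7.2399 = -0.023
  r[X,Z] = 6 / (3.5119 · 1.7321) = 6 / 6.0828 = 0.9864
  r[Y,Y] = 1 (diagonal).
  r[Y,Z] = 0.5 / (2.0616 · 1.7321) = 0.5 / 3.5707 = 0.14
  r[Z,Z] = 1 (diagonal).

R is symmetric with unit diagonal. Assembling:

R = [[1, -0.023, 0.9864],
 [-0.023, 1, 0.14],
 [0.9864, 0.14, 1]]


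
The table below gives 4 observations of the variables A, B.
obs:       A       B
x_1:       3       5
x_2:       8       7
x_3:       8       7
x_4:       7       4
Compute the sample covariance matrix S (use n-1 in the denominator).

Step 1 — column means:
  mean(A) = (3 + 8 + 8 + 7) / 4 = 26/4 = 6.5
  mean(B) = (5 + 7 + 7 + 4) / 4 = 23/4 = 5.75

Step 2 — sample covariance S[i,j] = (1/(n-1)) · Σ_k (x_{k,i} - mean_i) · (x_{k,j} - mean_j), with n-1 = 3.
  S[A,A] = ((-3.5)·(-3.5) + (1.5)·(1.5) + (1.5)·(1.5) + (0.5)·(0.5)) / 3 = 17/3 = 5.6667
  S[A,B] = ((-3.5)·(-0.75) + (1.5)·(1.25) + (1.5)·(1.25) + (0.5)·(-1.75)) / 3 = 5.5/3 = 1.8333
  S[B,B] = ((-0.75)·(-0.75) + (1.25)·(1.25) + (1.25)·(1.25) + (-1.75)·(-1.75)) / 3 = 6.75/3 = 2.25

S is symmetric (S[j,i] = S[i,j]). Assembling:

S = [[5.6667, 1.8333],
 [1.8333, 2.25]]


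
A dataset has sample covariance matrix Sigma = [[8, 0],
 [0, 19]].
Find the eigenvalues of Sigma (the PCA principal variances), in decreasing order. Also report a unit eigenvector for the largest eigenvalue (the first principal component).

Step 1 — characteristic polynomial of 2×2 Sigma:
  det(Sigma - λI) = λ² - trace · λ + det = 0.
  trace = 8 + 19 = 27, det = 8·19 - (0)² = 152.
Step 2 — discriminant:
  Δ = trace² - 4·det = 729 - 608 = 121.
Step 3 — eigenvalues:
  λ = (trace ± √Δ)/2 = (27 ± 11)/2,
  λ_1 = 19,  λ_2 = 8.

Step 4 — unit eigenvector for λ_1: Sigma is diagonal, so its eigenvectors are the coordinate axes. λ_1 = 19 is the diagonal entry on the second coordinate axis, hence
  v_1 = (0, 1) (||v_1|| = 1).

λ_1 = 19,  λ_2 = 8;  v_1 ≈ (0, 1)


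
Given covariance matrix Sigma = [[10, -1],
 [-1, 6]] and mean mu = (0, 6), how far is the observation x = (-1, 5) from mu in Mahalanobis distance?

Step 1 — centre the observation: (x - mu) = (-1, -1).

Step 2 — invert Sigma. det(Sigma) = 10·6 - (-1)² = 59.
  Sigma^{-1} = (1/det) · [[d, -b], [-b, a]] = [[0.1017, 0.0169],
 [0.0169, 0.1695]].

Step 3 — form the quadratic (x - mu)^T · Sigma^{-1} · (x - mu):
  Sigma^{-1} · (x - mu) = (-0.1186, -0.1864).
  (x - mu)^T · [Sigma^{-1} · (x - mu)] = (-1)·(-0.1186) + (-1)·(-0.1864) = 0.3051.

Step 4 — take square root: d = √(0.3051) ≈ 0.5523.

d(x, mu) = √(0.3051) ≈ 0.5523


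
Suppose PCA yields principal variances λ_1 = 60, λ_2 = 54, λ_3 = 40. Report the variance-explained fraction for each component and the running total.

Step 1 — total variance = trace(Sigma) = Σ λ_i = 60 + 54 + 40 = 154.

Step 2 — fraction explained by component i = λ_i / Σ λ:
  PC1: 60/154 = 0.3896
  PC2: 54/154 = 0.3506
  PC3: 40/154 = 0.2597

Step 3 — cumulative fraction after k components = (λ_1 + ... + λ_k) / Σ λ:
  k = 1: 60/154 = 0.3896
  k = 2: (60 + 54)/154 = 114/154 = 0.7403
  k = 3: (60 + 54 + 40)/154 = 154/154 = 1

Summary (fraction, with percent):

explained: PC1 0.3896 (38.96%), PC2 0.3506 (35.06%), PC3 0.2597 (25.97%);  cumulative: 0.3896, 0.7403, 1


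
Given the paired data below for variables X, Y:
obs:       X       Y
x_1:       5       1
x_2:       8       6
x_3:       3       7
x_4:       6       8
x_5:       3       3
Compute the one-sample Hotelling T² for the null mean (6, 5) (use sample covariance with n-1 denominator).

Step 1 — sample mean vector:
  mean(X) = (5 + 8 + 3 + 6 + 3) / 5 = 25/5 = 5
  mean(Y) = (1 + 6 + 7 + 8 + 3) / 5 = 25/5 = 5
  x̄ = (5, 5),  deviation x̄ - mu_0 = (5, 5) - (6, 5) = (-1, 0).

Step 2 — sample covariance matrix, S[i,j] = (1/(n-1)) · Σ_k (x_{k,i} - mean_i) · (x_{k,j} - mean_j), divisor n-1 = 4:
  S[X,X] = ((0)·(0) + (3)·(3) + (-2)·(-2) + (1)·(1) + (-2)·(-2)) / 4 = 18/4 = 4.5
  S[X,Y] = ((0)·(-4) + (3)·(1) + (-2)·(2) + (1)·(3) + (-2)·(-2)) / 4 = 6/4 = 1.5
  S[Y,Y] = ((-4)·(-4) + (1)·(1) + (2)·(2) + (3)·(3) + (-2)·(-2)) / 4 = 34/4 = 8.5
  S = [[4.5, 1.5],
 [1.5, 8.5]].

Step 3 — invert S. det(S) = 4.5·8.5 - (1.5)² = 36.
  S^{-1} = (1/det) · [[d, -b], [-b, a]] = [[0.2361, -0.0417],
 [-0.0417, 0.125]].

Step 4 — quadratic form (x̄ - mu_0)^T · S^{-1} · (x̄ - mu_0):
  S^{-1} · (x̄ - mu_0) = (-0.2361, 0.0417),
  (x̄ - mu_0)^T · [...] = (-1)·(-0.2361) + (0)·(0.0417) = 0.2361.

Step 5 — scale by n: T² = 5 · 0.2361 = 1.1806.

T² ≈ 1.1806


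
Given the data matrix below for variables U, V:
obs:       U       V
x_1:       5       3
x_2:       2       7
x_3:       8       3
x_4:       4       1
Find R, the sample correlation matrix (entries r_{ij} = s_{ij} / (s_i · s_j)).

Step 1 — column means:
  mean(U) = (5 + 2 + 8 + 4) / 4 = 19/4 = 4.75
  mean(V) = (3 + 7 + 3 + 1) / 4 = 14/4 = 3.5

Step 2 — sample variances and covariances s[i,j] = (1/(n-1)) · Σ_k (x_{k,i} - mean_i) · (x_{k,j} - mean_j), with n-1 = 3:
  s[U,U] = ((0.25)·(0.25) + (-2.75)·(-2.75) + (3.25)·(3.25) + (-0.75)·(-0.75)) / 3 = 18.75/3 = 6.25
  s[U,V] = ((0.25)·(-0.5) + (-2.75)·(3.5) + (3.25)·(-0.5) + (-0.75)·(-2.5)) / 3 = -9.5/3 = -3.1667
  s[V,V] = ((-0.5)·(-0.5) + (3.5)·(3.5) + (-0.5)·(-0.5) + (-2.5)·(-2.5)) / 3 = 19/3 = 6.3333
  Sample standard deviations s_i = √(s[i,i]):
  s(U) = √(6.25) = 2.5
  s(V) = √(6.3333) = 2.5166

Step 3 — r_{ij} = s_{ij} / (s_i · s_j):
  r[U,U] = 1 (diagonal).
  r[U,V] = -3.1667 / (2.5 · 2.5166) = -3.1667 / 6.2915 = -0.5033
  r[V,V] = 1 (diagonal).

R is symmetric with unit diagonal. Assembling:

R = [[1, -0.5033],
 [-0.5033, 1]]


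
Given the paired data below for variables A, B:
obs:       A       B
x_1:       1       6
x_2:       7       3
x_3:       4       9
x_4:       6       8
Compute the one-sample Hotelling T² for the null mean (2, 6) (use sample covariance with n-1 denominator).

Step 1 — sample mean vector:
  mean(A) = (1 + 7 + 4 + 6) / 4 = 18/4 = 4.5
  mean(B) = (6 + 3 + 9 + 8) / 4 = 26/4 = 6.5
  x̄ = (4.5, 6.5),  deviation x̄ - mu_0 = (4.5, 6.5) - (2, 6) = (2.5, 0.5).

Step 2 — sample covariance matrix, S[i,j] = (1/(n-1)) · Σ_k (x_{k,i} - mean_i) · (x_{k,j} - mean_j), divisor n-1 = 3:
  S[A,A] = ((-3.5)·(-3.5) + (2.5)·(2.5) + (-0.5)·(-0.5) + (1.5)·(1.5)) / 3 = 21/3 = 7
  S[A,B] = ((-3.5)·(-0.5) + (2.5)·(-3.5) + (-0.5)·(2.5) + (1.5)·(1.5)) / 3 = -6/3 = -2
  S[B,B] = ((-0.5)·(-0.5) + (-3.5)·(-3.5) + (2.5)·(2.5) + (1.5)·(1.5)) / 3 = 21/3 = 7
  S = [[7, -2],
 [-2, 7]].

Step 3 — invert S. det(S) = 7·7 - (-2)² = 45.
  S^{-1} = (1/det) · [[d, -b], [-b, a]] = [[0.1556, 0.0444],
 [0.0444, 0.1556]].

Step 4 — quadratic form (x̄ - mu_0)^T · S^{-1} · (x̄ - mu_0):
  S^{-1} · (x̄ - mu_0) = (0.4111, 0.1889),
  (x̄ - mu_0)^T · [...] = (2.5)·(0.4111) + (0.5)·(0.1889) = 1.1222.

Step 5 — scale by n: T² = 4 · 1.1222 = 4.4889.

T² ≈ 4.4889


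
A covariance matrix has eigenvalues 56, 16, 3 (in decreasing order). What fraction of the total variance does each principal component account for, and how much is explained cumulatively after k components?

Step 1 — total variance = trace(Sigma) = Σ λ_i = 56 + 16 + 3 = 75.

Step 2 — fraction explained by component i = λ_i / Σ λ:
  PC1: 56/75 = 0.7467
  PC2: 16/75 = 0.2133
  PC3: 3/75 = 0.04

Step 3 — cumulative fraction after k components = (λ_1 + ... + λ_k) / Σ λ:
  k = 1: 56/75 = 0.7467
  k = 2: (56 + 16)/75 = 72/75 = 0.96
  k = 3: (56 + 16 + 3)/75 = 75/75 = 1

Summary (fraction, with percent):

explained: PC1 0.7467 (74.67%), PC2 0.2133 (21.33%), PC3 0.04 (4%);  cumulative: 0.7467, 0.96, 1


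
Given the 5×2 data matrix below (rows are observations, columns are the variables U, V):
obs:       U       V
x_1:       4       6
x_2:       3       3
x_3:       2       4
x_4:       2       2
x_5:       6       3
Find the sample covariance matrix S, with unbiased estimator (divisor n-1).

Step 1 — column means:
  mean(U) = (4 + 3 + 2 + 2 + 6) / 5 = 17/5 = 3.4
  mean(V) = (6 + 3 + 4 + 2 + 3) / 5 = 18/5 = 3.6

Step 2 — sample covariance S[i,j] = (1/(n-1)) · Σ_k (x_{k,i} - mean_i) · (x_{k,j} - mean_j), with n-1 = 4.
  S[U,U] = ((0.6)·(0.6) + (-0.4)·(-0.4) + (-1.4)·(-1.4) + (-1.4)·(-1.4) + (2.6)·(2.6)) / 4 = 11.2/4 = 2.8
  S[U,V] = ((0.6)·(2.4) + (-0.4)·(-0.6) + (-1.4)·(0.4) + (-1.4)·(-1.6) + (2.6)·(-0.6)) / 4 = 1.8/4 = 0.45
  S[V,V] = ((2.4)·(2.4) + (-0.6)·(-0.6) + (0.4)·(0.4) + (-1.6)·(-1.6) + (-0.6)·(-0.6)) / 4 = 9.2/4 = 2.3

S is symmetric (S[j,i] = S[i,j]). Assembling:

S = [[2.8, 0.45],
 [0.45, 2.3]]


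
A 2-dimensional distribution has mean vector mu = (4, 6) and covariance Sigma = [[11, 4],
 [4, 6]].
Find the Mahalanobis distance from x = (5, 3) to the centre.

Step 1 — centre the observation: (x - mu) = (1, -3).

Step 2 — invert Sigma. det(Sigma) = 11·6 - (4)² = 50.
  Sigma^{-1} = (1/det) · [[d, -b], [-b, a]] = [[0.12, -0.08],
 [-0.08, 0.22]].

Step 3 — form the quadratic (x - mu)^T · Sigma^{-1} · (x - mu):
  Sigma^{-1} · (x - mu) = (0.36, -0.74).
  (x - mu)^T · [Sigma^{-1} · (x - mu)] = (1)·(0.36) + (-3)·(-0.74) = 2.58.

Step 4 — take square root: d = √(2.58) ≈ 1.6062.

d(x, mu) = √(2.58) ≈ 1.6062


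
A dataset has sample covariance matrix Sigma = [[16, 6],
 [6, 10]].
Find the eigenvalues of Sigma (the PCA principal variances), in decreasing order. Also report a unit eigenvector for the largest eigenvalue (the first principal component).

Step 1 — characteristic polynomial of 2×2 Sigma:
  det(Sigma - λI) = λ² - trace · λ + det = 0.
  trace = 16 + 10 = 26, det = 16·10 - (6)² = 124.
Step 2 — discriminant:
  Δ = trace² - 4·det = 676 - 496 = 180.
Step 3 — eigenvalues:
  λ = (trace ± √Δ)/2 = (26 ± 13.4164)/2,
  λ_1 = 19.7082,  λ_2 = 6.2918.

Step 4 — unit eigenvector for λ_1: solve (Sigma - λ_1 I)v = 0. First row:
  (16 - 19.7082)·v_x + (6)·v_y = 0, i.e. (-3.7082)·v_x + (6)·v_y = 0,
  so v ∝ (b, λ_1 - a) = (6, 3.7082) = u.
  ||u|| = √((6)² + (3.7082)²) = √(49.7508) ≈ 7.0534,
  v_1 = u/||u|| ≈ (0.8507, 0.5257) (||v_1|| = 1).

λ_1 = 19.7082,  λ_2 = 6.2918;  v_1 ≈ (0.8507, 0.5257)


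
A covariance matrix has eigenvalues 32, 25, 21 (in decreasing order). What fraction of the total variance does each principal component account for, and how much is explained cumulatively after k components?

Step 1 — total variance = trace(Sigma) = Σ λ_i = 32 + 25 + 21 = 78.

Step 2 — fraction explained by component i = λ_i / Σ λ:
  PC1: 32/78 = 0.4103
  PC2: 25/78 = 0.3205
  PC3: 21/78 = 0.2692

Step 3 — cumulative fraction after k components = (λ_1 + ... + λ_k) / Σ λ:
  k = 1: 32/78 = 0.4103
  k = 2: (32 + 25)/78 = 57/78 = 0.7308
  k = 3: (32 + 25 + 21)/78 = 78/78 = 1

Summary (fraction, with percent):

explained: PC1 0.4103 (41.03%), PC2 0.3205 (32.05%), PC3 0.2692 (26.92%);  cumulative: 0.4103, 0.7308, 1


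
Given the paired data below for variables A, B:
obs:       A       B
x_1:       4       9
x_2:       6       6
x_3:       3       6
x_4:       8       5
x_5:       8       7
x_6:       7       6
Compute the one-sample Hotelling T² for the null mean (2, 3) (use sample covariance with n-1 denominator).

Step 1 — sample mean vector:
  mean(A) = (4 + 6 + 3 + 8 + 8 + 7) / 6 = 36/6 = 6
  mean(B) = (9 + 6 + 6 + 5 + 7 + 6) / 6 = 39/6 = 6.5
  x̄ = (6, 6.5),  deviation x̄ - mu_0 = (6, 6.5) - (2, 3) = (4, 3.5).

Step 2 — sample covariance matrix, S[i,j] = (1/(n-1)) · Σ_k (x_{k,i} - mean_i) · (x_{k,j} - mean_j), divisor n-1 = 5:
  S[A,A] = ((-2)·(-2) + (0)·(0) + (-3)·(-3) + (2)·(2) + (2)·(2) + (1)·(1)) / 5 = 22/5 = 4.4
  S[A,B] = ((-2)·(2.5) + (0)·(-0.5) + (-3)·(-0.5) + (2)·(-1.5) + (2)·(0.5) + (1)·(-0.5)) / 5 = -6/5 = -1.2
  S[B,B] = ((2.5)·(2.5) + (-0.5)·(-0.5) + (-0.5)·(-0.5) + (-1.5)·(-1.5) + (0.5)·(0.5) + (-0.5)·(-0.5)) / 5 = 9.5/5 = 1.9
  S = [[4.4, -1.2],
 [-1.2, 1.9]].

Step 3 — invert S. det(S) = 4.4·1.9 - (-1.2)² = 6.92.
  S^{-1} = (1/det) · [[d, -b], [-b, a]] = [[0.2746, 0.1734],
 [0.1734, 0.6358]].

Step 4 — quadratic form (x̄ - mu_0)^T · S^{-1} · (x̄ - mu_0):
  S^{-1} · (x̄ - mu_0) = (1.7052, 2.9191),
  (x̄ - mu_0)^T · [...] = (4)·(1.7052) + (3.5)·(2.9191) = 17.0376.

Step 5 — scale by n: T² = 6 · 17.0376 = 102.2254.

T² ≈ 102.2254


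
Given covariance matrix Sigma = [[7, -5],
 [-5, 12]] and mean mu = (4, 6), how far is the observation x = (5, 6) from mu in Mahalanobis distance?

Step 1 — centre the observation: (x - mu) = (1, 0).

Step 2 — invert Sigma. det(Sigma) = 7·12 - (-5)² = 59.
  Sigma^{-1} = (1/det) · [[d, -b], [-b, a]] = [[0.2034, 0.0847],
 [0.0847, 0.1186]].

Step 3 — form the quadratic (x - mu)^T · Sigma^{-1} · (x - mu):
  Sigma^{-1} · (x - mu) = (0.2034, 0.0847).
  (x - mu)^T · [Sigma^{-1} · (x - mu)] = (1)·(0.2034) + (0)·(0.0847) = 0.2034.

Step 4 — take square root: d = √(0.2034) ≈ 0.451.

d(x, mu) = √(0.2034) ≈ 0.451


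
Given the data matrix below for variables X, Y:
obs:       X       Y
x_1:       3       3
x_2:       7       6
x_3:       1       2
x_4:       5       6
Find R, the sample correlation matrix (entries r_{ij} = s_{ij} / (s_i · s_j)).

Step 1 — column means:
  mean(X) = (3 + 7 + 1 + 5) / 4 = 16/4 = 4
  mean(Y) = (3 + 6 + 2 + 6) / 4 = 17/4 = 4.25

Step 2 — sample variances and covariances s[i,j] = (1/(n-1)) · Σ_k (x_{k,i} - mean_i) · (x_{k,j} - mean_j), with n-1 = 3:
  s[X,X] = ((-1)·(-1) + (3)·(3) + (-3)·(-3) + (1)·(1)) / 3 = 20/3 = 6.6667
  s[X,Y] = ((-1)·(-1.25) + (3)·(1.75) + (-3)·(-2.25) + (1)·(1.75)) / 3 = 15/3 = 5
  s[Y,Y] = ((-1.25)·(-1.25) + (1.75)·(1.75) + (-2.25)·(-2.25) + (1.75)·(1.75)) / 3 = 12.75/3 = 4.25
  Sample standard deviations s_i = √(s[i,i]):
  s(X) = √(6.6667) = 2.582
  s(Y) = √(4.25) = 2.0616

Step 3 — r_{ij} = s_{ij} / (s_i · s_j):
  r[X,X] = 1 (diagonal).
  r[X,Y] = 5 / (2.582 · 2.0616) = 5 / 5.3229 = 0.9393
  r[Y,Y] = 1 (diagonal).

R is symmetric with unit diagonal. Assembling:

R = [[1, 0.9393],
 [0.9393, 1]]


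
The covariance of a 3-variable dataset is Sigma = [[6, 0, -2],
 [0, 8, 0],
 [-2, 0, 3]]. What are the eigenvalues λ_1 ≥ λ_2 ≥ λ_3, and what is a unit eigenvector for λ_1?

Step 1 — characteristic polynomial p(λ) = det(λI - Sigma) = λ³ - tr·λ² + c_1·λ - det, where tr = trace, c_1 = sum of the principal 2×2 minors, det = det(Sigma):
  tr = 6 + 8 + 3 = 17,
  c_1 = (6·8 - (0)²) + (6·3 - (-2)²) + (8·3 - (0)²) = 48 + 14 + 24 = 86,
  det = 6·(8·3 - (0)²) - (0)·((0)·3 - (0)·(-2)) + (-2)·((0)·(0) - 8·(-2)) = 6·(24) - (0)·(0) + (-2)·(16) = 112.
  So p(λ) = λ³ - 17λ² + 86λ - 112.
Step 2 — look for an integer root (rational root theorem: any rational root is an integer divisor of 112). Testing λ = 2:
  p(2) = 8 - 68 + 172 - 112 = 0  ✓
  Dividing out (λ - 2): p(λ) = (λ - 2)(λ² - 15λ + 56).
Step 3 — remaining eigenvalues from the quadratic λ² - 15λ + 56 = 0:
  Δ = 15² - 4·56 = 225 - 224 = 1,  λ = (15 ± √1)/2 = (15 ± 1)/2 = 8 or 7.
  Sorted: λ_1 = 8,  λ_2 = 7,  λ_3 = 2  (check: sum = 17 = tr ✓).

Step 4 — unit eigenvector for λ_1 = 8: v spans the null space of (Sigma - λ_1 I), whose rows are
  r_1 = (-2, 0, -2),  r_2 = (0, 0, 0),  r_3 = (-2, 0, -5).
  v is orthogonal to every row, so take v ∝ r_1 × r_3 = ((0)·(-5) - (-2)·(0), (-2)·(-2) - (-2)·(-5), (-2)·(0) - (0)·(-2)) = (0, -6, 0).
  Rescale (divide by 6; multiply by -1 so the first nonzero entry is positive): u = (0, 1, 0).
  ||u|| = √((0)² + (1)² + (0)²) = √(1) = 1,  v_1 = u/||u|| ≈ (0, 1, 0) (||v_1|| = 1).

λ_1 = 8,  λ_2 = 7,  λ_3 = 2;  v_1 ≈ (0, 1, 0)


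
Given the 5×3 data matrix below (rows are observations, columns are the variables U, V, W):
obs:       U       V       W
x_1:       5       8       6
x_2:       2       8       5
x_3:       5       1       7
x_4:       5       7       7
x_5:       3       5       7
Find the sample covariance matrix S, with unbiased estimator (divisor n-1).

Step 1 — column means:
  mean(U) = (5 + 2 + 5 + 5 + 3) / 5 = 20/5 = 4
  mean(V) = (8 + 8 + 1 + 7 + 5) / 5 = 29/5 = 5.8
  mean(W) = (6 + 5 + 7 + 7 + 7) / 5 = 32/5 = 6.4

Step 2 — sample covariance S[i,j] = (1/(n-1)) · Σ_k (x_{k,i} - mean_i) · (x_{k,j} - mean_j), with n-1 = 4.
  S[U,U] = ((1)·(1) + (-2)·(-2) + (1)·(1) + (1)·(1) + (-1)·(-1)) / 4 = 8/4 = 2
  S[U,V] = ((1)·(2.2) + (-2)·(2.2) + (1)·(-4.8) + (1)·(1.2) + (-1)·(-0.8)) / 4 = -5/4 = -1.25
  S[U,W] = ((1)·(-0.4) + (-2)·(-1.4) + (1)·(0.6) + (1)·(0.6) + (-1)·(0.6)) / 4 = 3/4 = 0.75
  S[V,V] = ((2.2)·(2.2) + (2.2)·(2.2) + (-4.8)·(-4.8) + (1.2)·(1.2) + (-0.8)·(-0.8)) / 4 = 34.8/4 = 8.7
  S[V,W] = ((2.2)·(-0.4) + (2.2)·(-1.4) + (-4.8)·(0.6) + (1.2)·(0.6) + (-0.8)·(0.6)) / 4 = -6.6/4 = -1.65
  S[W,W] = ((-0.4)·(-0.4) + (-1.4)·(-1.4) + (0.6)·(0.6) + (0.6)·(0.6) + (0.6)·(0.6)) / 4 = 3.2/4 = 0.8

S is symmetric (S[j,i] = S[i,j]). Assembling:

S = [[2, -1.25, 0.75],
 [-1.25, 8.7, -1.65],
 [0.75, -1.65, 0.8]]


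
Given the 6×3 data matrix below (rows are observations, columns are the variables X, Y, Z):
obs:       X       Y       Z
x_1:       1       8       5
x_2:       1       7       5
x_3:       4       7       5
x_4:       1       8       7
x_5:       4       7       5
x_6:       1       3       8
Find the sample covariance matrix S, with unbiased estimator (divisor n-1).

Step 1 — column means:
  mean(X) = (1 + 1 + 4 + 1 + 4 + 1) / 6 = 12/6 = 2
  mean(Y) = (8 + 7 + 7 + 8 + 7 + 3) / 6 = 40/6 = 6.6667
  mean(Z) = (5 + 5 + 5 + 7 + 5 + 8) / 6 = 35/6 = 5.8333

Step 2 — sample covariance S[i,j] = (1/(n-1)) · Σ_k (x_{k,i} - mean_i) · (x_{k,j} - mean_j), with n-1 = 5.
  S[X,X] = ((-1)·(-1) + (-1)·(-1) + (2)·(2) + (-1)·(-1) + (2)·(2) + (-1)·(-1)) / 5 = 12/5 = 2.4
  S[X,Y] = ((-1)·(1.3333) + (-1)·(0.3333) + (2)·(0.3333) + (-1)·(1.3333) + (2)·(0.3333) + (-1)·(-3.6667)) / 5 = 2/5 = 0.4
  S[X,Z] = ((-1)·(-0.8333) + (-1)·(-0.8333) + (2)·(-0.8333) + (-1)·(1.1667) + (2)·(-0.8333) + (-1)·(2.1667)) / 5 = -5/5 = -1
  S[Y,Y] = ((1.3333)·(1.3333) + (0.3333)·(0.3333) + (0.3333)·(0.3333) + (1.3333)·(1.3333) + (0.3333)·(0.3333) + (-3.6667)·(-3.6667)) / 5 = 17.3333/5 = 3.4667
  S[Y,Z] = ((1.3333)·(-0.8333) + (0.3333)·(-0.8333) + (0.3333)·(-0.8333) + (1.3333)·(1.1667) + (0.3333)·(-0.8333) + (-3.6667)·(2.1667)) / 5 = -8.3333/5 = -1.6667
  S[Z,Z] = ((-0.8333)·(-0.8333) + (-0.8333)·(-0.8333) + (-0.8333)·(-0.8333) + (1.1667)·(1.1667) + (-0.8333)·(-0.8333) + (2.1667)·(2.1667)) / 5 = 8.8333/5 = 1.7667

S is symmetric (S[j,i] = S[i,j]). Assembling:

S = [[2.4, 0.4, -1],
 [0.4, 3.4667, -1.6667],
 [-1, -1.6667, 1.7667]]


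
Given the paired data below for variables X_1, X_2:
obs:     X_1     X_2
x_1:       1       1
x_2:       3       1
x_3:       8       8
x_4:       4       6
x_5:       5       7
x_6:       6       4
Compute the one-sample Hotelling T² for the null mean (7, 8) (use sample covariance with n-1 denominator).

Step 1 — sample mean vector:
  mean(X_1) = (1 + 3 + 8 + 4 + 5 + 6) / 6 = 27/6 = 4.5
  mean(X_2) = (1 + 1 + 8 + 6 + 7 + 4) / 6 = 27/6 = 4.5
  x̄ = (4.5, 4.5),  deviation x̄ - mu_0 = (4.5, 4.5) - (7, 8) = (-2.5, -3.5).

Step 2 — sample covariance matrix, S[i,j] = (1/(n-1)) · Σ_k (x_{k,i} - mean_i) · (x_{k,j} - mean_j), divisor n-1 = 5:
  S[X_1,X_1] = ((-3.5)·(-3.5) + (-1.5)·(-1.5) + (3.5)·(3.5) + (-0.5)·(-0.5) + (0.5)·(0.5) + (1.5)·(1.5)) / 5 = 29.5/5 = 5.9
  S[X_1,X_2] = ((-3.5)·(-3.5) + (-1.5)·(-3.5) + (3.5)·(3.5) + (-0.5)·(1.5) + (0.5)·(2.5) + (1.5)·(-0.5)) / 5 = 29.5/5 = 5.9
  S[X_2,X_2] = ((-3.5)·(-3.5) + (-3.5)·(-3.5) + (3.5)·(3.5) + (1.5)·(1.5) + (2.5)·(2.5) + (-0.5)·(-0.5)) / 5 = 45.5/5 = 9.1
  S = [[5.9, 5.9],
 [5.9, 9.1]].

Step 3 — invert S. det(S) = 5.9·9.1 - (5.9)² = 18.88.
  S^{-1} = (1/det) · [[d, -b], [-b, a]] = [[0.482, -0.3125],
 [-0.3125, 0.3125]].

Step 4 — quadratic form (x̄ - mu_0)^T · S^{-1} · (x̄ - mu_0):
  S^{-1} · (x̄ - mu_0) = (-0.1112, -0.3125),
  (x̄ - mu_0)^T · [...] = (-2.5)·(-0.1112) + (-3.5)·(-0.3125) = 1.3718.

Step 5 — scale by n: T² = 6 · 1.3718 = 8.2309.

T² ≈ 8.2309


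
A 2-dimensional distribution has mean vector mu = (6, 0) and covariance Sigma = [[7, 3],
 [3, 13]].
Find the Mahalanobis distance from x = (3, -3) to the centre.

Step 1 — centre the observation: (x - mu) = (-3, -3).

Step 2 — invert Sigma. det(Sigma) = 7·13 - (3)² = 82.
  Sigma^{-1} = (1/det) · [[d, -b], [-b, a]] = [[0.1585, -0.0366],
 [-0.0366, 0.0854]].

Step 3 — form the quadratic (x - mu)^T · Sigma^{-1} · (x - mu):
  Sigma^{-1} · (x - mu) = (-0.3659, -0.1463).
  (x - mu)^T · [Sigma^{-1} · (x - mu)] = (-3)·(-0.3659) + (-3)·(-0.1463) = 1.5366.

Step 4 — take square root: d = √(1.5366) ≈ 1.2396.

d(x, mu) = √(1.5366) ≈ 1.2396


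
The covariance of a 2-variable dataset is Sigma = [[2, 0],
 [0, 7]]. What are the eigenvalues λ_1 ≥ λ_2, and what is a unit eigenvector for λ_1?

Step 1 — characteristic polynomial of 2×2 Sigma:
  det(Sigma - λI) = λ² - trace · λ + det = 0.
  trace = 2 + 7 = 9, det = 2·7 - (0)² = 14.
Step 2 — discriminant:
  Δ = trace² - 4·det = 81 - 56 = 25.
Step 3 — eigenvalues:
  λ = (trace ± √Δ)/2 = (9 ± 5)/2,
  λ_1 = 7,  λ_2 = 2.

Step 4 — unit eigenvector for λ_1: Sigma is diagonal, so its eigenvectors are the coordinate axes. λ_1 = 7 is the diagonal entry on the second coordinate axis, hence
  v_1 = (0, 1) (||v_1|| = 1).

λ_1 = 7,  λ_2 = 2;  v_1 ≈ (0, 1)


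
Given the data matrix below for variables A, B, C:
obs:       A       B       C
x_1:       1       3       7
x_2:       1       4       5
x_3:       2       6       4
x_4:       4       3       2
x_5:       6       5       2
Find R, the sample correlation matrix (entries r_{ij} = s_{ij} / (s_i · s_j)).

Step 1 — column means:
  mean(A) = (1 + 1 + 2 + 4 + 6) / 5 = 14/5 = 2.8
  mean(B) = (3 + 4 + 6 + 3 + 5) / 5 = 21/5 = 4.2
  mean(C) = (7 + 5 + 4 + 2 + 2) / 5 = 20/5 = 4

Step 2 — sample variances and covariances s[i,j] = (1/(n-1)) · Σ_k (x_{k,i} - mean_i) · (x_{k,j} - mean_j), with n-1 = 4:
  s[A,A] = ((-1.8)·(-1.8) + (-1.8)·(-1.8) + (-0.8)·(-0.8) + (1.2)·(1.2) + (3.2)·(3.2)) / 4 = 18.8/4 = 4.7
  s[A,B] = ((-1.8)·(-1.2) + (-1.8)·(-0.2) + (-0.8)·(1.8) + (1.2)·(-1.2) + (3.2)·(0.8)) / 4 = 2.2/4 = 0.55
  s[A,C] = ((-1.8)·(3) + (-1.8)·(1) + (-0.8)·(0) + (1.2)·(-2) + (3.2)·(-2)) / 4 = -16/4 = -4
  s[B,B] = ((-1.2)·(-1.2) + (-0.2)·(-0.2) + (1.8)·(1.8) + (-1.2)·(-1.2) + (0.8)·(0.8)) / 4 = 6.8/4 = 1.7
  s[B,C] = ((-1.2)·(3) + (-0.2)·(1) + (1.8)·(0) + (-1.2)·(-2) + (0.8)·(-2)) / 4 = -3/4 = -0.75
  s[C,C] = ((3)·(3) + (1)·(1) + (0)·(0) + (-2)·(-2) + (-2)·(-2)) / 4 = 18/4 = 4.5
  Sample standard deviations s_i = √(s[i,i]):
  s(A) = √(4.7) = 2.1679
  s(B) = √(1.7) = 1.3038
  s(C) = √(4.5) = 2.1213

Step 3 — r_{ij} = s_{ij} / (s_i · s_j):
  r[A,A] = 1 (diagonal).
  r[A,B] = 0.55 / (2.1679 · 1.3038) = 0.55 / 2.8267 = 0.1946
  r[A,C] = -4 / (2.1679 · 2.1213) = -4 / 4.5989 = -0.8698
  r[B,B] = 1 (diagonal).
  r[B,C] = -0.75 / (1.3038 · 2.1213) = -0.75 / 2.7659 = -0.2712
  r[C,C] = 1 (diagonal).

R is symmetric with unit diagonal. Assembling:

R = [[1, 0.1946, -0.8698],
 [0.1946, 1, -0.2712],
 [-0.8698, -0.2712, 1]]


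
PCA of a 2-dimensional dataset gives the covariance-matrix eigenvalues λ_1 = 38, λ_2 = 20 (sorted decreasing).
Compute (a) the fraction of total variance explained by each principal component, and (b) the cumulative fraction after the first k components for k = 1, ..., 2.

Step 1 — total variance = trace(Sigma) = Σ λ_i = 38 + 20 = 58.

Step 2 — fraction explained by component i = λ_i / Σ λ:
  PC1: 38/58 = 0.6552
  PC2: 20/58 = 0.3448

Step 3 — cumulative fraction after k components = (λ_1 + ... + λ_k) / Σ λ:
  k = 1: 38/58 = 0.6552
  k = 2: (38 + 20)/58 = 58/58 = 1

Summary (fraction, with percent):

explained: PC1 0.6552 (65.52%), PC2 0.3448 (34.48%);  cumulative: 0.6552, 1


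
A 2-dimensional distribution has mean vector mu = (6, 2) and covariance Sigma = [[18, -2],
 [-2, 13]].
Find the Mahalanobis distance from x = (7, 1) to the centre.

Step 1 — centre the observation: (x - mu) = (1, -1).

Step 2 — invert Sigma. det(Sigma) = 18·13 - (-2)² = 230.
  Sigma^{-1} = (1/det) · [[d, -b], [-b, a]] = [[0.0565, 0.0087],
 [0.0087, 0.0783]].

Step 3 — form the quadratic (x - mu)^T · Sigma^{-1} · (x - mu):
  Sigma^{-1} · (x - mu) = (0.0478, -0.0696).
  (x - mu)^T · [Sigma^{-1} · (x - mu)] = (1)·(0.0478) + (-1)·(-0.0696) = 0.1174.

Step 4 — take square root: d = √(0.1174) ≈ 0.3426.

d(x, mu) = √(0.1174) ≈ 0.3426


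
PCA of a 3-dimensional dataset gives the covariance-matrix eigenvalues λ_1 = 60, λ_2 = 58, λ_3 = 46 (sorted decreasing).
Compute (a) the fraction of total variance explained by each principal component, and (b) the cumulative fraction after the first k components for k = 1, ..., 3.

Step 1 — total variance = trace(Sigma) = Σ λ_i = 60 + 58 + 46 = 164.

Step 2 — fraction explained by component i = λ_i / Σ λ:
  PC1: 60/164 = 0.3659
  PC2: 58/164 = 0.3537
  PC3: 46/164 = 0.2805

Step 3 — cumulative fraction after k components = (λ_1 + ... + λ_k) / Σ λ:
  k = 1: 60/164 = 0.3659
  k = 2: (60 + 58)/164 = 118/164 = 0.7195
  k = 3: (60 + 58 + 46)/164 = 164/164 = 1

Summary (fraction, with percent):

explained: PC1 0.3659 (36.59%), PC2 0.3537 (35.37%), PC3 0.2805 (28.05%);  cumulative: 0.3659, 0.7195, 1


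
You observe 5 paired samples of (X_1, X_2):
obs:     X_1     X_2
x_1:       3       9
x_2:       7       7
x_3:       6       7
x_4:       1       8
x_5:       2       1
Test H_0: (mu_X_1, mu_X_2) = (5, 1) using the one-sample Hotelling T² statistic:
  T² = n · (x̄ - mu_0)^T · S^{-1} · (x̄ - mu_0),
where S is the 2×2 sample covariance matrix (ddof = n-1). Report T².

Step 1 — sample mean vector:
  mean(X_1) = (3 + 7 + 6 + 1 + 2) / 5 = 19/5 = 3.8
  mean(X_2) = (9 + 7 + 7 + 8 + 1) / 5 = 32/5 = 6.4
  x̄ = (3.8, 6.4),  deviation x̄ - mu_0 = (3.8, 6.4) - (5, 1) = (-1.2, 5.4).

Step 2 — sample covariance matrix, S[i,j] = (1/(n-1)) · Σ_k (x_{k,i} - mean_i) · (x_{k,j} - mean_j), divisor n-1 = 4:
  S[X_1,X_1] = ((-0.8)·(-0.8) + (3.2)·(3.2) + (2.2)·(2.2) + (-2.8)·(-2.8) + (-1.8)·(-1.8)) / 4 = 26.8/4 = 6.7
  S[X_1,X_2] = ((-0.8)·(2.6) + (3.2)·(0.6) + (2.2)·(0.6) + (-2.8)·(1.6) + (-1.8)·(-5.4)) / 4 = 6.4/4 = 1.6
  S[X_2,X_2] = ((2.6)·(2.6) + (0.6)·(0.6) + (0.6)·(0.6) + (1.6)·(1.6) + (-5.4)·(-5.4)) / 4 = 39.2/4 = 9.8
  S = [[6.7, 1.6],
 [1.6, 9.8]].

Step 3 — invert S. det(S) = 6.7·9.8 - (1.6)² = 63.1.
  S^{-1} = (1/det) · [[d, -b], [-b, a]] = [[0.1553, -0.0254],
 [-0.0254, 0.1062]].

Step 4 — quadratic form (x̄ - mu_0)^T · S^{-1} · (x̄ - mu_0):
  S^{-1} · (x̄ - mu_0) = (-0.3233, 0.6038),
  (x̄ - mu_0)^T · [...] = (-1.2)·(-0.3233) + (5.4)·(0.6038) = 3.6485.

Step 5 — scale by n: T² = 5 · 3.6485 = 18.2425.

T² ≈ 18.2425


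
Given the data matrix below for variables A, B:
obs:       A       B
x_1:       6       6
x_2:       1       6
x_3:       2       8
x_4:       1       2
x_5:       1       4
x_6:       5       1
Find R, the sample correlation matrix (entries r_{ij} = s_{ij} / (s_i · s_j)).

Step 1 — column means:
  mean(A) = (6 + 1 + 2 + 1 + 1 + 5) / 6 = 16/6 = 2.6667
  mean(B) = (6 + 6 + 8 + 2 + 4 + 1) / 6 = 27/6 = 4.5

Step 2 — sample variances and covariances s[i,j] = (1/(n-1)) · Σ_k (x_{k,i} - mean_i) · (x_{k,j} - mean_j), with n-1 = 5:
  s[A,A] = ((3.3333)·(3.3333) + (-1.6667)·(-1.6667) + (-0.6667)·(-0.6667) + (-1.6667)·(-1.6667) + (-1.6667)·(-1.6667) + (2.3333)·(2.3333)) / 5 = 25.3333/5 = 5.0667
  s[A,B] = ((3.3333)·(1.5) + (-1.6667)·(1.5) + (-0.6667)·(3.5) + (-1.6667)·(-2.5) + (-1.6667)·(-0.5) + (2.3333)·(-3.5)) / 5 = -3/5 = -0.6
  s[B,B] = ((1.5)·(1.5) + (1.5)·(1.5) + (3.5)·(3.5) + (-2.5)·(-2.5) + (-0.5)·(-0.5) + (-3.5)·(-3.5)) / 5 = 35.5/5 = 7.1
  Sample standard deviations s_i = √(s[i,i]):
  s(A) = √(5.0667) = 2.2509
  s(B) = √(7.1) = 2.6646

Step 3 — r_{ij} = s_{ij} / (s_i · s_j):
  r[A,A] = 1 (diagonal).
  r[A,B] = -0.6 / (2.2509 · 2.6646) = -0.6 / 5.9978 = -0.1
  r[B,B] = 1 (diagonal).

R is symmetric with unit diagonal. Assembling:

R = [[1, -0.1],
 [-0.1, 1]]


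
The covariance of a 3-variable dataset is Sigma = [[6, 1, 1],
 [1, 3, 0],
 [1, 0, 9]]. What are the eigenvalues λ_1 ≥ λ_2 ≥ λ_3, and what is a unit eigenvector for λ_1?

Step 1 — characteristic polynomial p(λ) = det(λI - Sigma) = λ³ - tr·λ² + c_1·λ - det, where tr = trace, c_1 = sum of the principal 2×2 minors, det = det(Sigma):
  tr = 6 + 3 + 9 = 18,
  c_1 = (6·3 - (1)²) + (6·9 - (1)²) + (3·9 - (0)²) = 17 + 53 + 27 = 97,
  det = 6·(3·9 - (0)²) - (1)·((1)·9 - (0)·(1)) + (1)·((1)·(0) - 3·(1)) = 6·(27) - (1)·(9) + (1)·(-3) = 150.
  So p(λ) = λ³ - 18λ² + 97λ - 150.
Step 2 — look for an integer root (rational root theorem: any rational root is an integer divisor of 150). Testing λ = 6:
  p(6) = 216 - 648 + 582 - 150 = 0  ✓
  Dividing out (λ - 6): p(λ) = (λ - 6)(λ² - 12λ + 25).
Step 3 — remaining eigenvalues from the quadratic λ² - 12λ + 25 = 0:
  Δ = 12² - 4·25 = 144 - 100 = 44,  λ = (12 ± √44)/2 = (12 ± 6.6332)/2 ≈ 9.3166 or 2.6834.
  Sorted: λ_1 = 9.3166,  λ_2 = 6,  λ_3 = 2.6834  (check: sum = 18 = tr ✓).

Step 4 — unit eigenvector for λ_1 ≈ 9.3166: v spans the null space of (Sigma - λ_1 I), whose rows are
  r_1 = (-3.3166, 1, 1),  r_2 = (1, -6.3166, 0),  r_3 = (1, 0, -0.3166).
  v is orthogonal to every row, so take v ∝ r_1 × r_2 = ((1)·(0) - (1)·(-6.3166), (1)·(1) - (-3.3166)·(0), (-3.3166)·(-6.3166) - (1)·(1)) ≈ (6.3166, 1, 19.9499).
  Let u = (6.3166, 1, 19.9499).
  ||u|| = √((6.3166)² + (1)² + (19.9499)²) = √(438.8972) ≈ 20.9499,  v_1 = u/||u|| ≈ (0.3015, 0.0477, 0.9523) (||v_1|| = 1).

λ_1 = 9.3166,  λ_2 = 6,  λ_3 = 2.6834;  v_1 ≈ (0.3015, 0.0477, 0.9523)


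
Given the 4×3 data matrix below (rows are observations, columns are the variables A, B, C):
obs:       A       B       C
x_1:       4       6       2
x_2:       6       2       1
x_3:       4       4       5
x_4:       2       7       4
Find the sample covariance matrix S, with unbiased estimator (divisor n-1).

Step 1 — column means:
  mean(A) = (4 + 6 + 4 + 2) / 4 = 16/4 = 4
  mean(B) = (6 + 2 + 4 + 7) / 4 = 19/4 = 4.75
  mean(C) = (2 + 1 + 5 + 4) / 4 = 12/4 = 3

Step 2 — sample covariance S[i,j] = (1/(n-1)) · Σ_k (x_{k,i} - mean_i) · (x_{k,j} - mean_j), with n-1 = 3.
  S[A,A] = ((0)·(0) + (2)·(2) + (0)·(0) + (-2)·(-2)) / 3 = 8/3 = 2.6667
  S[A,B] = ((0)·(1.25) + (2)·(-2.75) + (0)·(-0.75) + (-2)·(2.25)) / 3 = -10/3 = -3.3333
  S[A,C] = ((0)·(-1) + (2)·(-2) + (0)·(2) + (-2)·(1)) / 3 = -6/3 = -2
  S[B,B] = ((1.25)·(1.25) + (-2.75)·(-2.75) + (-0.75)·(-0.75) + (2.25)·(2.25)) / 3 = 14.75/3 = 4.9167
  S[B,C] = ((1.25)·(-1) + (-2.75)·(-2) + (-0.75)·(2) + (2.25)·(1)) / 3 = 5/3 = 1.6667
  S[C,C] = ((-1)·(-1) + (-2)·(-2) + (2)·(2) + (1)·(1)) / 3 = 10/3 = 3.3333

S is symmetric (S[j,i] = S[i,j]). Assembling:

S = [[2.6667, -3.3333, -2],
 [-3.3333, 4.9167, 1.6667],
 [-2, 1.6667, 3.3333]]


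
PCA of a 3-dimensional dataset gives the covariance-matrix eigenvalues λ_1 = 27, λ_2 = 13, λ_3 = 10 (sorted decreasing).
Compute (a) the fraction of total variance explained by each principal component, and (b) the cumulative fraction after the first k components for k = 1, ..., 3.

Step 1 — total variance = trace(Sigma) = Σ λ_i = 27 + 13 + 10 = 50.

Step 2 — fraction explained by component i = λ_i / Σ λ:
  PC1: 27/50 = 0.54
  PC2: 13/50 = 0.26
  PC3: 10/50 = 0.2

Step 3 — cumulative fraction after k components = (λ_1 + ... + λ_k) / Σ λ:
  k = 1: 27/50 = 0.54
  k = 2: (27 + 13)/50 = 40/50 = 0.8
  k = 3: (27 + 13 + 10)/50 = 50/50 = 1

Summary (fraction, with percent):

explained: PC1 0.54 (54%), PC2 0.26 (26%), PC3 0.2 (20%);  cumulative: 0.54, 0.8, 1


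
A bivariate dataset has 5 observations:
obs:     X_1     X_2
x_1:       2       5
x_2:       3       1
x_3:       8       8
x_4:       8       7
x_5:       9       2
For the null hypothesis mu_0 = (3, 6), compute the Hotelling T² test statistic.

Step 1 — sample mean vector:
  mean(X_1) = (2 + 3 + 8 + 8 + 9) / 5 = 30/5 = 6
  mean(X_2) = (5 + 1 + 8 + 7 + 2) / 5 = 23/5 = 4.6
  x̄ = (6, 4.6),  deviation x̄ - mu_0 = (6, 4.6) - (3, 6) = (3, -1.4).

Step 2 — sample covariance matrix, S[i,j] = (1/(n-1)) · Σ_k (x_{k,i} - mean_i) · (x_{k,j} - mean_j), divisor n-1 = 4:
  S[X_1,X_1] = ((-4)·(-4) + (-3)·(-3) + (2)·(2) + (2)·(2) + (3)·(3)) / 4 = 42/4 = 10.5
  S[X_1,X_2] = ((-4)·(0.4) + (-3)·(-3.6) + (2)·(3.4) + (2)·(2.4) + (3)·(-2.6)) / 4 = 13/4 = 3.25
  S[X_2,X_2] = ((0.4)·(0.4) + (-3.6)·(-3.6) + (3.4)·(3.4) + (2.4)·(2.4) + (-2.6)·(-2.6)) / 4 = 37.2/4 = 9.3
  S = [[10.5, 3.25],
 [3.25, 9.3]].

Step 3 — invert S. det(S) = 10.5·9.3 - (3.25)² = 87.0875.
  S^{-1} = (1/det) · [[d, -b], [-b, a]] = [[0.1068, -0.0373],
 [-0.0373, 0.1206]].

Step 4 — quadratic form (x̄ - mu_0)^T · S^{-1} · (x̄ - mu_0):
  S^{-1} · (x̄ - mu_0) = (0.3726, -0.2808),
  (x̄ - mu_0)^T · [...] = (3)·(0.3726) + (-1.4)·(-0.2808) = 1.5109.

Step 5 — scale by n: T² = 5 · 1.5109 = 7.5545.

T² ≈ 7.5545


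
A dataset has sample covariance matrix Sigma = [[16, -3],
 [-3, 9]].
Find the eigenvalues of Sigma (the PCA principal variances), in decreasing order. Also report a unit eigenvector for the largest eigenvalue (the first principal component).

Step 1 — characteristic polynomial of 2×2 Sigma:
  det(Sigma - λI) = λ² - trace · λ + det = 0.
  trace = 16 + 9 = 25, det = 16·9 - (-3)² = 135.
Step 2 — discriminant:
  Δ = trace² - 4·det = 625 - 540 = 85.
Step 3 — eigenvalues:
  λ = (trace ± √Δ)/2 = (25 ± 9.2195)/2,
  λ_1 = 17.1098,  λ_2 = 7.8902.

Step 4 — unit eigenvector for λ_1: solve (Sigma - λ_1 I)v = 0. First row:
  (16 - 17.1098)·v_x + (-3)·v_y = 0, i.e. (-1.1098)·v_x + (-3)·v_y = 0,
  so v ∝ (b, λ_1 - a) = (-3, 1.1098); multiply by -1 so the first entry is positive: u = (3, -1.1098).
  ||u|| = √((3)² + (-1.1098)²) = √(10.2316) ≈ 3.1987,
  v_1 = u/||u|| ≈ (0.9379, -0.3469) (||v_1|| = 1).

λ_1 = 17.1098,  λ_2 = 7.8902;  v_1 ≈ (0.9379, -0.3469)


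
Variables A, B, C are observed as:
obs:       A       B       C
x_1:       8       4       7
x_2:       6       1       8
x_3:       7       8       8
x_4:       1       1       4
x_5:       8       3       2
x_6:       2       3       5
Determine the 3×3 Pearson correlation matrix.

Step 1 — column means:
  mean(A) = (8 + 6 + 7 + 1 + 8 + 2) / 6 = 32/6 = 5.3333
  mean(B) = (4 + 1 + 8 + 1 + 3 + 3) / 6 = 20/6 = 3.3333
  mean(C) = (7 + 8 + 8 + 4 + 2 + 5) / 6 = 34/6 = 5.6667

Step 2 — sample variances and covariances s[i,j] = (1/(n-1)) · Σ_k (x_{k,i} - mean_i) · (x_{k,j} - mean_j), with n-1 = 5:
  s[A,A] = ((2.6667)·(2.6667) + (0.6667)·(0.6667) + (1.6667)·(1.6667) + (-4.3333)·(-4.3333) + (2.6667)·(2.6667) + (-3.3333)·(-3.3333)) / 5 = 47.3333/5 = 9.4667
  s[A,B] = ((2.6667)·(0.6667) + (0.6667)·(-2.3333) + (1.6667)·(4.6667) + (-4.3333)·(-2.3333) + (2.6667)·(-0.3333) + (-3.3333)·(-0.3333)) / 5 = 18.3333/5 = 3.6667
  s[A,C] = ((2.6667)·(1.3333) + (0.6667)·(2.3333) + (1.6667)·(2.3333) + (-4.3333)·(-1.6667) + (2.6667)·(-3.6667) + (-3.3333)·(-0.6667)) / 5 = 8.6667/5 = 1.7333
  s[B,B] = ((0.6667)·(0.6667) + (-2.3333)·(-2.3333) + (4.6667)·(4.6667) + (-2.3333)·(-2.3333) + (-0.3333)·(-0.3333) + (-0.3333)·(-0.3333)) / 5 = 33.3333/5 = 6.6667
  s[B,C] = ((0.6667)·(1.3333) + (-2.3333)·(2.3333) + (4.6667)·(2.3333) + (-2.3333)·(-1.6667) + (-0.3333)·(-3.6667) + (-0.3333)·(-0.6667)) / 5 = 11.6667/5 = 2.3333
  s[C,C] = ((1.3333)·(1.3333) + (2.3333)·(2.3333) + (2.3333)·(2.3333) + (-1.6667)·(-1.6667) + (-3.6667)·(-3.6667) + (-0.6667)·(-0.6667)) / 5 = 29.3333/5 = 5.8667
  Sample standard deviations s_i = √(s[i,i]):
  s(A) = √(9.4667) = 3.0768
  s(B) = √(6.6667) = 2.582
  s(C) = √(5.8667) = 2.4221

Step 3 — r_{ij} = s_{ij} / (s_i · s_j):
  r[A,A] = 1 (diagonal).
  r[A,B] = 3.6667 / (3.0768 · 2.582) = 3.6667 / 7.9443 = 0.4615
  r[A,C] = 1.7333 / (3.0768 · 2.4221) = 1.7333 / 7.4524 = 0.2326
  r[B,B] = 1 (diagonal).
  r[B,C] = 2.3333 / (2.582 · 2.4221) = 2.3333 / 6.2539 = 0.3731
  r[C,C] = 1 (diagonal).

R is symmetric with unit diagonal. Assembling:

R = [[1, 0.4615, 0.2326],
 [0.4615, 1, 0.3731],
 [0.2326, 0.3731, 1]]


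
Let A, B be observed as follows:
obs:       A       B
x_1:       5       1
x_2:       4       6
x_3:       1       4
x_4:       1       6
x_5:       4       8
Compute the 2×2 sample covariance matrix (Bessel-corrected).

Step 1 — column means:
  mean(A) = (5 + 4 + 1 + 1 + 4) / 5 = 15/5 = 3
  mean(B) = (1 + 6 + 4 + 6 + 8) / 5 = 25/5 = 5

Step 2 — sample covariance S[i,j] = (1/(n-1)) · Σ_k (x_{k,i} - mean_i) · (x_{k,j} - mean_j), with n-1 = 4.
  S[A,A] = ((2)·(2) + (1)·(1) + (-2)·(-2) + (-2)·(-2) + (1)·(1)) / 4 = 14/4 = 3.5
  S[A,B] = ((2)·(-4) + (1)·(1) + (-2)·(-1) + (-2)·(1) + (1)·(3)) / 4 = -4/4 = -1
  S[B,B] = ((-4)·(-4) + (1)·(1) + (-1)·(-1) + (1)·(1) + (3)·(3)) / 4 = 28/4 = 7

S is symmetric (S[j,i] = S[i,j]). Assembling:

S = [[3.5, -1],
 [-1, 7]]


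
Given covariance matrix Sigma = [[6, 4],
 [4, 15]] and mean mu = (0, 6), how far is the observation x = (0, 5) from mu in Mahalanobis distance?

Step 1 — centre the observation: (x - mu) = (0, -1).

Step 2 — invert Sigma. det(Sigma) = 6·15 - (4)² = 74.
  Sigma^{-1} = (1/det) · [[d, -b], [-b, a]] = [[0.2027, -0.0541],
 [-0.0541, 0.0811]].

Step 3 — form the quadratic (x - mu)^T · Sigma^{-1} · (x - mu):
  Sigma^{-1} · (x - mu) = (0.0541, -0.0811).
  (x - mu)^T · [Sigma^{-1} · (x - mu)] = (0)·(0.0541) + (-1)·(-0.0811) = 0.0811.

Step 4 — take square root: d = √(0.0811) ≈ 0.2847.

d(x, mu) = √(0.0811) ≈ 0.2847


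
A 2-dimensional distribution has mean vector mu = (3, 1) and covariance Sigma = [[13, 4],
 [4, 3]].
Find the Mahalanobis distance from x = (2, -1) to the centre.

Step 1 — centre the observation: (x - mu) = (-1, -2).

Step 2 — invert Sigma. det(Sigma) = 13·3 - (4)² = 23.
  Sigma^{-1} = (1/det) · [[d, -b], [-b, a]] = [[0.1304, -0.1739],
 [-0.1739, 0.5652]].

Step 3 — form the quadratic (x - mu)^T · Sigma^{-1} · (x - mu):
  Sigma^{-1} · (x - mu) = (0.2174, -0.9565).
  (x - mu)^T · [Sigma^{-1} · (x - mu)] = (-1)·(0.2174) + (-2)·(-0.9565) = 1.6957.

Step 4 — take square root: d = √(1.6957) ≈ 1.3022.

d(x, mu) = √(1.6957) ≈ 1.3022
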